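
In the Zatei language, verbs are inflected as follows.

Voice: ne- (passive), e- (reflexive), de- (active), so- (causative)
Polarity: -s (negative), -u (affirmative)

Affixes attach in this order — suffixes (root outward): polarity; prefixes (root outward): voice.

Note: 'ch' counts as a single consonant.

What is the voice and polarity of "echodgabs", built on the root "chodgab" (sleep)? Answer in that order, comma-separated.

reflexive, negative

Segment: e-chodgab-s.
voice: e- → reflexive.
polarity: -s → negative.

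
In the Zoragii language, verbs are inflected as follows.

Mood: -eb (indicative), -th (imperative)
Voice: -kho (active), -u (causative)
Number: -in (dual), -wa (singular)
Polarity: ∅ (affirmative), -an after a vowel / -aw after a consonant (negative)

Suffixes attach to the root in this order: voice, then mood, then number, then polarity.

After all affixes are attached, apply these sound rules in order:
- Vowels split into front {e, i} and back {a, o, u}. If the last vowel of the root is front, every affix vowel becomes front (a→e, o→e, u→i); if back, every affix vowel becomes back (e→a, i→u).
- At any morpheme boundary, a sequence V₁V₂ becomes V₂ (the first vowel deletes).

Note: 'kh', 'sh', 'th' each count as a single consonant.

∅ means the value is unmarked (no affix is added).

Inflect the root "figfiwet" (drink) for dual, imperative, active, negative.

Attach voice active -kho → figfiwetkho.
Attach mood imperative -th → figfiwetkhoth.
Attach number dual -in → figfiwetkhothin.
Attach polarity negative -aw (after consonant 'n') → figfiwetkhothinaw.
Apply vowel harmony: figfiwetkhothinaw → figfiwetkhethinew.
Vowel deletion: no change.

figfiwetkhethinew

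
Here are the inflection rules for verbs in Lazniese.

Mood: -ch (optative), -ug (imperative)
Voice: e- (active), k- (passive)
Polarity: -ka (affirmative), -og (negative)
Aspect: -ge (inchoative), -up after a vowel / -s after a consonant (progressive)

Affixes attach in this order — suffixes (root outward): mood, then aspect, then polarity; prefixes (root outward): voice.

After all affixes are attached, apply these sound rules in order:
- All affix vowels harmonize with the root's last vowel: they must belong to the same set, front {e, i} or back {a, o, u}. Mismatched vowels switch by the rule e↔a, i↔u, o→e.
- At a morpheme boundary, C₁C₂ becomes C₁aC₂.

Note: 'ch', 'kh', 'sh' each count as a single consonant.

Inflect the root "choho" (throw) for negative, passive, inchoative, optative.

Attach mood optative -ch → chohoch.
Attach aspect inchoative -ge → chohochge.
Attach polarity negative -og → chohochgeog.
Attach voice passive k- → kchohochgeog.
Apply vowel harmony: kchohochgeog → kchohochgaog.
Apply epenthesis: kchohochgaog → kachohochagaog.

kachohochagaog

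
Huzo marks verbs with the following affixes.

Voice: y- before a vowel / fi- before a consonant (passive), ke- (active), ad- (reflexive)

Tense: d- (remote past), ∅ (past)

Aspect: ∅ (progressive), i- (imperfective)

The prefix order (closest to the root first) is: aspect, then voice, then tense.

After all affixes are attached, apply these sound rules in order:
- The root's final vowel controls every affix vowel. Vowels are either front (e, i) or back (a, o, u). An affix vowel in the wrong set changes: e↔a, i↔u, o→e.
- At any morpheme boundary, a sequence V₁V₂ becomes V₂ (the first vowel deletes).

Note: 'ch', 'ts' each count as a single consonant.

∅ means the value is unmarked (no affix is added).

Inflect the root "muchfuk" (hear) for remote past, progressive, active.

aspect = progressive: zero marking, form stays muchfuk.
Attach voice active ke- → kemuchfuk.
Attach tense remote past d- → dkemuchfuk.
Apply vowel harmony: dkemuchfuk → dkamuchfuk.
Vowel deletion: no change.

dkamuchfuk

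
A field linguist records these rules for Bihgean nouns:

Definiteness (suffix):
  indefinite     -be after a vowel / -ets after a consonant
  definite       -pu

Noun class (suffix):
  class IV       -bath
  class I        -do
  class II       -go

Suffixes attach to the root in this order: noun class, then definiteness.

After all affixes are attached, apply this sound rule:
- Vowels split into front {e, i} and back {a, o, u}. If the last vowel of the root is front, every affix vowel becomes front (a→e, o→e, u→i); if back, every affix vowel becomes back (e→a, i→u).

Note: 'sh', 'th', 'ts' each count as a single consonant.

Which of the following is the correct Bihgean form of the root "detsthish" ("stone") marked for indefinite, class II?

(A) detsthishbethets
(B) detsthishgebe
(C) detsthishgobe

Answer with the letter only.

B

Attach noun class class II -go → detsthishgo.
Attach definiteness indefinite -be (after vowel 'o') → detsthishgobe.
Apply vowel harmony: detsthishgobe → detsthishgebe.
So the correct form is detsthishgebe, option (B).
(C) detsthishgobe is wrong: it fails to apply the sound rule(s).
(A) detsthishbethets is wrong: it uses class IV instead of class II for noun class.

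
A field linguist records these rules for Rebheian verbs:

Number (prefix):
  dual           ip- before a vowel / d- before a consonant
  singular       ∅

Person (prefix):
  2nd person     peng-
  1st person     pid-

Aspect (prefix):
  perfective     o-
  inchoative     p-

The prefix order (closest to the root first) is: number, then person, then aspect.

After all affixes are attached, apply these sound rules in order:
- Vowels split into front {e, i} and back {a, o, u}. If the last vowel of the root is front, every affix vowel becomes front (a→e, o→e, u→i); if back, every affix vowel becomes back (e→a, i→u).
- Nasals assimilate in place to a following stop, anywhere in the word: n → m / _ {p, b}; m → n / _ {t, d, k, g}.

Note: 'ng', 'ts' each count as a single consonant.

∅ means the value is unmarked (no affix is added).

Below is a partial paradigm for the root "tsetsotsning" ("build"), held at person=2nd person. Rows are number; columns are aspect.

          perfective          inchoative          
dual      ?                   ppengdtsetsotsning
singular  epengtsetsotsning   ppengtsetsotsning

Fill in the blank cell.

epengdtsetsotsning

Attach number dual d- (before consonant 'ts') → dtsetsotsning.
Attach person 2nd person peng- → pengdtsetsotsning.
Attach aspect perfective o- → opengdtsetsotsning.
Apply vowel harmony: opengdtsetsotsning → epengdtsetsotsning.
Nasal assimilation: no change.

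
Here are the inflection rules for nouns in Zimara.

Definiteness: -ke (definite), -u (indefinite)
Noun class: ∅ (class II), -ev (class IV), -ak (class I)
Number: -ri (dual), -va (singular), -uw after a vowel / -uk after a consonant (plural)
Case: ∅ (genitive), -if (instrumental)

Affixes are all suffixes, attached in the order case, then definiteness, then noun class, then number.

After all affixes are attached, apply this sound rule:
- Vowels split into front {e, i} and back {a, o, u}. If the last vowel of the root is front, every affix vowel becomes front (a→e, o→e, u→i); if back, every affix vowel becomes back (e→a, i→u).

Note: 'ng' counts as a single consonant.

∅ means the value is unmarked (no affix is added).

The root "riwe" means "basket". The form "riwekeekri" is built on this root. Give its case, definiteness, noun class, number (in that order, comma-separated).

Segment: riwe-ke-ak-ri.
case: ∅ → genitive.
definiteness: -ke → definite.
noun class: -ak → class I.
number: -ri → dual.

genitive, definite, class I, dual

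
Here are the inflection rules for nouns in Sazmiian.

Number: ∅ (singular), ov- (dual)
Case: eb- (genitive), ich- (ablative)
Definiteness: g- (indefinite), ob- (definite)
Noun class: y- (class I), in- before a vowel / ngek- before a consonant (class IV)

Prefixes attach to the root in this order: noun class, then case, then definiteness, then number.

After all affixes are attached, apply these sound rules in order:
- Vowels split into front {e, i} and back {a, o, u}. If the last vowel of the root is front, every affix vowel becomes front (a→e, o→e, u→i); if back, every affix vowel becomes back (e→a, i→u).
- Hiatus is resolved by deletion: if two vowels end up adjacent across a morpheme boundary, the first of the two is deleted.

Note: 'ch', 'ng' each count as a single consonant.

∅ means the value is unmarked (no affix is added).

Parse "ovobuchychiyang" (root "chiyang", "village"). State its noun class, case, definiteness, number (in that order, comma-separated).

class I, ablative, definite, dual

Segment: ov-ob-ich-y-chiyang.
noun class: y- → class I.
case: ich- → ablative.
definiteness: ob- → definite.
number: ov- → dual.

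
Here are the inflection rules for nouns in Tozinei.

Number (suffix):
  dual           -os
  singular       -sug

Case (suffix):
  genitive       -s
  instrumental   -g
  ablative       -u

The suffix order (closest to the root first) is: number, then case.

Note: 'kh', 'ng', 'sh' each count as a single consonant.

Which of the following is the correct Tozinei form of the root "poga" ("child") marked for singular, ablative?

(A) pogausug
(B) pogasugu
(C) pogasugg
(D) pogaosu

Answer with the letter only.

Attach number singular -sug → pogasug.
Attach case ablative -u → pogasugu.
So the correct form is pogasugu, option (B).
(D) pogaosu is wrong: it uses dual instead of singular for number.
(A) pogausug is wrong: it has the affixes in the wrong order.
(C) pogasugg is wrong: it uses instrumental instead of ablative for case.

B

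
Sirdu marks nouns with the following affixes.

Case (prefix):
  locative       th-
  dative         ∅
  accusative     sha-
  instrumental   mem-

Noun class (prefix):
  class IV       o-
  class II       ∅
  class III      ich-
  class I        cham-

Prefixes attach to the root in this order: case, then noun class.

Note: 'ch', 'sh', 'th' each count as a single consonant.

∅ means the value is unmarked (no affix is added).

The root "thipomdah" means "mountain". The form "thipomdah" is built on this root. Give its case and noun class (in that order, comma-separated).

dative, class II

Segment: thipomdah.
case: ∅ → dative.
noun class: ∅ → class II.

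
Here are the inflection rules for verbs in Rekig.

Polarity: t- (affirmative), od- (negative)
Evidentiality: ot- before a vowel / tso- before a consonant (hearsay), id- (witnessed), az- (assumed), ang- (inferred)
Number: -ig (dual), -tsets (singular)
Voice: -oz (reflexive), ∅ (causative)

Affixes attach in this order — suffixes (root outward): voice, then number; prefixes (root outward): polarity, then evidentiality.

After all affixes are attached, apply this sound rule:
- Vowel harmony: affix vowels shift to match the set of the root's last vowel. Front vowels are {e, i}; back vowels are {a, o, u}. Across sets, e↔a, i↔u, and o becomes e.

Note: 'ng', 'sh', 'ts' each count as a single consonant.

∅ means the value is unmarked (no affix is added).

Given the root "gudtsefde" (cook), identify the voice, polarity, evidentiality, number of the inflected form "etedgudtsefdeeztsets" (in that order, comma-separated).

Segment: ot-od-gudtsefde-oz-tsets.
voice: -oz → reflexive.
polarity: od- → negative.
evidentiality: ot/tso- → hearsay.
number: -tsets → singular.

reflexive, negative, hearsay, singular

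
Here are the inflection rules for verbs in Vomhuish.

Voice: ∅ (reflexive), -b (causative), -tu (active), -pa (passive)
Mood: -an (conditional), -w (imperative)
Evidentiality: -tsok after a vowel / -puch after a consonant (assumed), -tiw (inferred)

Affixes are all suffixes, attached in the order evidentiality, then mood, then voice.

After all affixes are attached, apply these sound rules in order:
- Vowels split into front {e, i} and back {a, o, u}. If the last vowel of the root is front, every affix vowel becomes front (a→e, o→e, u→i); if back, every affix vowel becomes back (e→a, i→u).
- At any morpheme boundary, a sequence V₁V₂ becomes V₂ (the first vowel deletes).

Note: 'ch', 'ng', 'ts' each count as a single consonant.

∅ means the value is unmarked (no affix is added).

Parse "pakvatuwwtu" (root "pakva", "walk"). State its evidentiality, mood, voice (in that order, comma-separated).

inferred, imperative, active

Segment: pakva-tiw-w-tu.
evidentiality: -tiw → inferred.
mood: -w → imperative.
voice: -tu → active.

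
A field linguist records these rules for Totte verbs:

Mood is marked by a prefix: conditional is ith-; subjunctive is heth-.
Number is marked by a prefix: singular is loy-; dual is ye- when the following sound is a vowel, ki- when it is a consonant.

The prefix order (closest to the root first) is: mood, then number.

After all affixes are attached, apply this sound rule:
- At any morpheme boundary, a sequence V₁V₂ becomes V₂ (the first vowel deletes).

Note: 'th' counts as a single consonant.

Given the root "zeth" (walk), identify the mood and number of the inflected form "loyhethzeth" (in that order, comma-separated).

Segment: loy-heth-zeth.
mood: heth- → subjunctive.
number: loy- → singular.

subjunctive, singular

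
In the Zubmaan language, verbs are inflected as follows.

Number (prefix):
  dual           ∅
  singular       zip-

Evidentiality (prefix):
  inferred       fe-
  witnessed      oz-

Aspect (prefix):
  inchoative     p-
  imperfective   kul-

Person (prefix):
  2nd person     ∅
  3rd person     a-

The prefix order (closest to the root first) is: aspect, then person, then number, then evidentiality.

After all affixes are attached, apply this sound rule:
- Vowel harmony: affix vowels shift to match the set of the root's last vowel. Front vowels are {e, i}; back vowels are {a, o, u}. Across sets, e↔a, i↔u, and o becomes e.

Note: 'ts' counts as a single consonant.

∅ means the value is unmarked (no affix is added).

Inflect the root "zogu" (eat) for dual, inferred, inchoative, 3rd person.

faapzogu

Attach aspect inchoative p- → pzogu.
Attach person 3rd person a- → apzogu.
number = dual: zero marking, form stays apzogu.
Attach evidentiality inferred fe- → feapzogu.
Apply vowel harmony: feapzogu → faapzogu.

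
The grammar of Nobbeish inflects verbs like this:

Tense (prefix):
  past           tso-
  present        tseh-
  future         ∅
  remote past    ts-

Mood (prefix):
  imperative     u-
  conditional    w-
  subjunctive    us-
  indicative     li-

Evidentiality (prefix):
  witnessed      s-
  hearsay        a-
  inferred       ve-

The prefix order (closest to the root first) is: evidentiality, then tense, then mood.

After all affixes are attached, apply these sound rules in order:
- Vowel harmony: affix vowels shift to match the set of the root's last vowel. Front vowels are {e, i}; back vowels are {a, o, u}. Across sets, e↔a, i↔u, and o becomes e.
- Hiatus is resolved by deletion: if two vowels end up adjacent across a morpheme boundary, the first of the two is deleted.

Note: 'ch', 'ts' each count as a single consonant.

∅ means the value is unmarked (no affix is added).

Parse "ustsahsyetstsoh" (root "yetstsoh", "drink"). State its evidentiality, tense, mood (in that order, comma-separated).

Segment: us-tseh-s-yetstsoh.
evidentiality: s- → witnessed.
tense: tseh- → present.
mood: us- → subjunctive.

witnessed, present, subjunctive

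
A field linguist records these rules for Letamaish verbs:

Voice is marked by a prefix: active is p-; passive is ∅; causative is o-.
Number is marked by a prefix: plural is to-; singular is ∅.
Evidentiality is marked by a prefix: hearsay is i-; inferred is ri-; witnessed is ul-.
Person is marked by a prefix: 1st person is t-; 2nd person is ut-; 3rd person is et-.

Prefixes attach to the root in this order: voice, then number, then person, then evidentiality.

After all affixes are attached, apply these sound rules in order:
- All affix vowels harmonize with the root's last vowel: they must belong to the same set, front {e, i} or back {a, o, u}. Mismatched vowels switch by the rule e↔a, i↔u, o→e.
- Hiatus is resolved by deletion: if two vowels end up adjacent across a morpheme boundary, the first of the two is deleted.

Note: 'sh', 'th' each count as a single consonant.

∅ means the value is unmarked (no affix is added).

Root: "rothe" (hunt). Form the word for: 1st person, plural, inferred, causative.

ritterothe

Attach voice causative o- → orothe.
Attach number plural to- → toorothe.
Attach person 1st person t- → ttoorothe.
Attach evidentiality inferred ri- → rittoorothe.
Apply vowel harmony: rittoorothe → ritteerothe.
Apply vowel deletion: ritteerothe → ritterothe.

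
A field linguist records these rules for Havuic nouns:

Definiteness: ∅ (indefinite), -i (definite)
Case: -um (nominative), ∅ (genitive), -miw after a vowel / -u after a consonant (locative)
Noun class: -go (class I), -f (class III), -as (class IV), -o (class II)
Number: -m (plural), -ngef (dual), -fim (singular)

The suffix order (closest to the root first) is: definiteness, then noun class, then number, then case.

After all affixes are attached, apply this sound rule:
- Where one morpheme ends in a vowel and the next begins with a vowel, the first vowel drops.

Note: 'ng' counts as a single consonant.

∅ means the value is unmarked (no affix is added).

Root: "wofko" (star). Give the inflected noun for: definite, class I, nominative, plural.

Attach definiteness definite -i → wofkoi.
Attach noun class class I -go → wofkoigo.
Attach number plural -m → wofkoigom.
Attach case nominative -um → wofkoigomum.
Apply vowel deletion: wofkoigomum → wofkigomum.

wofkigomum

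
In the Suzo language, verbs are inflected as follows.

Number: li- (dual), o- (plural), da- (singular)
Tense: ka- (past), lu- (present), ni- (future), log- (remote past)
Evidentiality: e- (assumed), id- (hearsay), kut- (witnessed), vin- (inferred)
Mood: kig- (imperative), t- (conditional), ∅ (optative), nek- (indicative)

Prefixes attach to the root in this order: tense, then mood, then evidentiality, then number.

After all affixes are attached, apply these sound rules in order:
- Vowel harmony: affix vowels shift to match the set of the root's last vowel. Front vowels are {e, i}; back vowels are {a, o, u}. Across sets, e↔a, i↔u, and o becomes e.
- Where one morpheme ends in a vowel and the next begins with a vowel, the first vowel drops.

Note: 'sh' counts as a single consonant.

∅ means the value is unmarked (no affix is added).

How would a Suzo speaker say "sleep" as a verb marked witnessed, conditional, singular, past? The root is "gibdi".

Attach tense past ka- → kagibdi.
Attach mood conditional t- → tkagibdi.
Attach evidentiality witnessed kut- → kuttkagibdi.
Attach number singular da- → dakuttkagibdi.
Apply vowel harmony: dakuttkagibdi → dekittkegibdi.
Vowel deletion: no change.

dekittkegibdi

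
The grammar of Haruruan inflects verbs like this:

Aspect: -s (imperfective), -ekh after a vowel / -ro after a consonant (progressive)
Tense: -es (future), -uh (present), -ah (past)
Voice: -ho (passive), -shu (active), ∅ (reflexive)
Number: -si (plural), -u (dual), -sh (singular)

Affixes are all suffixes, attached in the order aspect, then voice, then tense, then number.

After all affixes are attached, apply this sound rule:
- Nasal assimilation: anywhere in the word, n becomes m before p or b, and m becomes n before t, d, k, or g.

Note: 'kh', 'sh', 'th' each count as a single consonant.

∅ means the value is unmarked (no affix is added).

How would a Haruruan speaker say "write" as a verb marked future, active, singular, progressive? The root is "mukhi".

mukhiekhshuessh

Attach aspect progressive -ekh (after vowel 'i') → mukhiekh.
Attach voice active -shu → mukhiekhshu.
Attach tense future -es → mukhiekhshues.
Attach number singular -sh → mukhiekhshuessh.
Nasal assimilation: no change.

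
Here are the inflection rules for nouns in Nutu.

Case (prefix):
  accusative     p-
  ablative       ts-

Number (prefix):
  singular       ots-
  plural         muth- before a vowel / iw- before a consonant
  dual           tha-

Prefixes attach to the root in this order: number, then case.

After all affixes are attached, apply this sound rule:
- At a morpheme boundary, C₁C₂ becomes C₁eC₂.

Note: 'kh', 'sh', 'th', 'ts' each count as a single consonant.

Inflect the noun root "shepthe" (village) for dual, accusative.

Attach number dual tha- → thashepthe.
Attach case accusative p- → pthashepthe.
Apply epenthesis: pthashepthe → pethashepthe.

pethashepthe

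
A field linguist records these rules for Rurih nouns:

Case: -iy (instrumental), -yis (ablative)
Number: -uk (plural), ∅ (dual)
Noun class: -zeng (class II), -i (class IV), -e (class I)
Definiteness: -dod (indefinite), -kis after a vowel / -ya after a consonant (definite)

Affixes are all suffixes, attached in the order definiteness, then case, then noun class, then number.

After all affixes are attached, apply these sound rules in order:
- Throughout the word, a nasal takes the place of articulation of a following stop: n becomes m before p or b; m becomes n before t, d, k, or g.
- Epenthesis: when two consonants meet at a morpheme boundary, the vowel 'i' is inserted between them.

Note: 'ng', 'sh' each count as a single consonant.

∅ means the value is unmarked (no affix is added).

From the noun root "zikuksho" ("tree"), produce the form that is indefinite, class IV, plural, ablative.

Attach definiteness indefinite -dod → zikukshodod.
Attach case ablative -yis → zikukshododyis.
Attach noun class class IV -i → zikukshododyisi.
Attach number plural -uk → zikukshododyisiuk.
Nasal assimilation: no change.
Apply epenthesis: zikukshododyisiuk → zikukshododiyisiuk.

zikukshododiyisiuk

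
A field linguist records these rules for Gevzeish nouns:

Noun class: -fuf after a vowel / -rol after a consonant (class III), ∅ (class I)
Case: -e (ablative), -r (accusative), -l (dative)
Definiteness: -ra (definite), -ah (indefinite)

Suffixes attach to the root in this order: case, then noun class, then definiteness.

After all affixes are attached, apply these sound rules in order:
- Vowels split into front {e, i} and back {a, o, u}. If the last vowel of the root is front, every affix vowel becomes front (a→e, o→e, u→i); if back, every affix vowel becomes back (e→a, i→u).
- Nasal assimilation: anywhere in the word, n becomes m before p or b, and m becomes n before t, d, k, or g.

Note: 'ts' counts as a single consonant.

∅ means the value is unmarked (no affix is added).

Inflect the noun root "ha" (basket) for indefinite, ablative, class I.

haaah

Attach case ablative -e → hae.
noun class = class I: zero marking, form stays hae.
Attach definiteness indefinite -ah → haeah.
Apply vowel harmony: haeah → haaah.
Nasal assimilation: no change.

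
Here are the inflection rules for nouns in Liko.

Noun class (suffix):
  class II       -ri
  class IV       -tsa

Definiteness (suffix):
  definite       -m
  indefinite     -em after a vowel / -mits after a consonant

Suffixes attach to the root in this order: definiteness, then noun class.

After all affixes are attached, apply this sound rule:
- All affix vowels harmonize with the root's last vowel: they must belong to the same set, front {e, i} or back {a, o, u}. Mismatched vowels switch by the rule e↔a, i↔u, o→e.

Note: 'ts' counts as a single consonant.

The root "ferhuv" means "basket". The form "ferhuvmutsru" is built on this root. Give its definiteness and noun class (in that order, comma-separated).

Segment: ferhuv-mits-ri.
definiteness: -em/mits → indefinite.
noun class: -ri → class II.

indefinite, class II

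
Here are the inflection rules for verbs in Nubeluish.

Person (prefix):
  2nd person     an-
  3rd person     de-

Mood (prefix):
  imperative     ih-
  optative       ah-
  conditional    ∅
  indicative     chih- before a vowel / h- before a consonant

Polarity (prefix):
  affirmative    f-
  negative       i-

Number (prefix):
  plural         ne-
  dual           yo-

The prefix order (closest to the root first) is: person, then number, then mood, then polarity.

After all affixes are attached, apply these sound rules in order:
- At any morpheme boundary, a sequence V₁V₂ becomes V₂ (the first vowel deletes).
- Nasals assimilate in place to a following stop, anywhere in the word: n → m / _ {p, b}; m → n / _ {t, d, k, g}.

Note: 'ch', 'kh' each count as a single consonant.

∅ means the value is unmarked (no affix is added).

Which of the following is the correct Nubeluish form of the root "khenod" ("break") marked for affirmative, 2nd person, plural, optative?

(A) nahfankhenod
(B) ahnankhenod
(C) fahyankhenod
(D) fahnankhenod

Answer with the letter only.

Attach person 2nd person an- → ankhenod.
Attach number plural ne- → neankhenod.
Attach mood optative ah- → ahneankhenod.
Attach polarity affirmative f- → fahneankhenod.
Apply vowel deletion: fahneankhenod → fahnankhenod.
Nasal assimilation: no change.
So the correct form is fahnankhenod, option (D).
(B) ahnankhenod is wrong: it uses negative instead of affirmative for polarity.
(A) nahfankhenod is wrong: it has the affixes in the wrong order.
(C) fahyankhenod is wrong: it uses dual instead of plural for number.

D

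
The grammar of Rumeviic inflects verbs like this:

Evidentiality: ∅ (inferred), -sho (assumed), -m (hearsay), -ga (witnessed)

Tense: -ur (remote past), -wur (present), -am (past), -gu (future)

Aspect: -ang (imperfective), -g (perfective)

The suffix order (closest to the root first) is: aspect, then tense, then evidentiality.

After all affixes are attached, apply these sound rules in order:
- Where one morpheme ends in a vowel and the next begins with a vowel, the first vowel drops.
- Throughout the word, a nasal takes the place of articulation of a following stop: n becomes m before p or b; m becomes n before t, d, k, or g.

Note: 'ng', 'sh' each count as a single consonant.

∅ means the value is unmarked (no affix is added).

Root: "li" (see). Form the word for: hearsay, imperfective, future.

langgum

Attach aspect imperfective -ang → liang.
Attach tense future -gu → lianggu.
Attach evidentiality hearsay -m → lianggum.
Apply vowel deletion: lianggum → langgum.
Nasal assimilation: no change.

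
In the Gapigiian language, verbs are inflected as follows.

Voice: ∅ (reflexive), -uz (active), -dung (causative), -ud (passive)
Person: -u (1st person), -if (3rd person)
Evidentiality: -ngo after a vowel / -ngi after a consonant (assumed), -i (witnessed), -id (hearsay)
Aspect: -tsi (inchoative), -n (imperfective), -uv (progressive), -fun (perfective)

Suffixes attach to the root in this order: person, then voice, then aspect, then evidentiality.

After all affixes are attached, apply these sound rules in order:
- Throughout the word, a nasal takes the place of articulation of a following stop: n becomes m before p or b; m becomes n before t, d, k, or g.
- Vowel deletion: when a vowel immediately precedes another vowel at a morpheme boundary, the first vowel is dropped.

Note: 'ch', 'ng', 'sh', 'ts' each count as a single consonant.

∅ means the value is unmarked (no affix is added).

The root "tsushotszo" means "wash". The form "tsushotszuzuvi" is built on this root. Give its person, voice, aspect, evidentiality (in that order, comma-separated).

Segment: tsushotszo-u-uz-uv-i.
person: -u → 1st person.
voice: -uz → active.
aspect: -uv → progressive.
evidentiality: -i → witnessed.

1st person, active, progressive, witnessed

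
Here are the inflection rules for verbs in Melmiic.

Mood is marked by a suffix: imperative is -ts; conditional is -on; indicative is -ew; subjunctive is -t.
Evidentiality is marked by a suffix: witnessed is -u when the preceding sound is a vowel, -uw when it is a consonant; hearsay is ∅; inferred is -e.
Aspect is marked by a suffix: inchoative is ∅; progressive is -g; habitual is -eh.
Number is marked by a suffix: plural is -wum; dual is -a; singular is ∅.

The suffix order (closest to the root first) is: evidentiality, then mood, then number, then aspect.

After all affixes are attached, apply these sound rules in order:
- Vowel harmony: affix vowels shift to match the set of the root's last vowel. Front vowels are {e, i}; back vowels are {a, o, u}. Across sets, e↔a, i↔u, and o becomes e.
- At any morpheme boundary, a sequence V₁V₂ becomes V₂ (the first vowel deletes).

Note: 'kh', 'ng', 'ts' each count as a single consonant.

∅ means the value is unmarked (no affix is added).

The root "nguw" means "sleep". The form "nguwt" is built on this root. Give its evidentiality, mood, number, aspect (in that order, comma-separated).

hearsay, subjunctive, singular, inchoative

Segment: nguw-t.
evidentiality: ∅ → hearsay.
mood: -t → subjunctive.
number: ∅ → singular.
aspect: ∅ → inchoative.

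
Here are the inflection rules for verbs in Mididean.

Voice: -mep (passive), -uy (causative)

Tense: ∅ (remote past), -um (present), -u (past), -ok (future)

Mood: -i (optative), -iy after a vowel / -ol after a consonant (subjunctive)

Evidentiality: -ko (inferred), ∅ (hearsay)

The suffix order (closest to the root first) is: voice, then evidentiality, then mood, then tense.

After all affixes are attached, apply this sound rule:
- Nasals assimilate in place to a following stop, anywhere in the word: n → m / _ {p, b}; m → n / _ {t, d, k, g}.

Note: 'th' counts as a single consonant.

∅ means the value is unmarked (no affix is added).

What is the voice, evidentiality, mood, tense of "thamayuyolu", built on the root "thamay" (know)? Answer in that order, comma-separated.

Segment: thamay-uy-ol-u.
voice: -uy → causative.
evidentiality: ∅ → hearsay.
mood: -iy/ol → subjunctive.
tense: -u → past.

causative, hearsay, subjunctive, past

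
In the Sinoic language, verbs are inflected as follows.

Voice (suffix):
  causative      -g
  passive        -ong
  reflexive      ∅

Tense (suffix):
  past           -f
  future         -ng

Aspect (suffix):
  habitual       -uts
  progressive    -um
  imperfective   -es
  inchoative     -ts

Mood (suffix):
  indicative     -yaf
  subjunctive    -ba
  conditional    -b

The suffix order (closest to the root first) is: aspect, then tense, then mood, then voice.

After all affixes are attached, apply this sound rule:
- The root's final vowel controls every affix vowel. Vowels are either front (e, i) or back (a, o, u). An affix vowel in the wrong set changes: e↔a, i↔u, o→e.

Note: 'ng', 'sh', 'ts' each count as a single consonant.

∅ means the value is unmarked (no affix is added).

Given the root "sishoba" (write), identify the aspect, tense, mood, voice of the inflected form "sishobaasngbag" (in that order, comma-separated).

imperfective, future, subjunctive, causative

Segment: sishoba-es-ng-ba-g.
aspect: -es → imperfective.
tense: -ng → future.
mood: -ba → subjunctive.
voice: -g → causative.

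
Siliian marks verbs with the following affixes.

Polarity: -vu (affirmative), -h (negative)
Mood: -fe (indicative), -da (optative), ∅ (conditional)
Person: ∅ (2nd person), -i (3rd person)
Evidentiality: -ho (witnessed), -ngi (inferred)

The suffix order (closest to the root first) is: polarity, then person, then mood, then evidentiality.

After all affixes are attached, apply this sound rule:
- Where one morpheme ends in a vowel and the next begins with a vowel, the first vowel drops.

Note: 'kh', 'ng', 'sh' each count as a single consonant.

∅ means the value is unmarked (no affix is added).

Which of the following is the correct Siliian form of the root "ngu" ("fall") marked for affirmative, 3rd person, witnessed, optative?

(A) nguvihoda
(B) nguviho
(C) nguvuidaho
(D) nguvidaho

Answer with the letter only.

D

Attach polarity affirmative -vu → nguvu.
Attach person 3rd person -i → nguvui.
Attach mood optative -da → nguvuida.
Attach evidentiality witnessed -ho → nguvuidaho.
Apply vowel deletion: nguvuidaho → nguvidaho.
So the correct form is nguvidaho, option (D).
(C) nguvuidaho is wrong: it fails to apply the sound rule(s).
(B) nguviho is wrong: it uses conditional instead of optative for mood.
(A) nguvihoda is wrong: it has the affixes in the wrong order.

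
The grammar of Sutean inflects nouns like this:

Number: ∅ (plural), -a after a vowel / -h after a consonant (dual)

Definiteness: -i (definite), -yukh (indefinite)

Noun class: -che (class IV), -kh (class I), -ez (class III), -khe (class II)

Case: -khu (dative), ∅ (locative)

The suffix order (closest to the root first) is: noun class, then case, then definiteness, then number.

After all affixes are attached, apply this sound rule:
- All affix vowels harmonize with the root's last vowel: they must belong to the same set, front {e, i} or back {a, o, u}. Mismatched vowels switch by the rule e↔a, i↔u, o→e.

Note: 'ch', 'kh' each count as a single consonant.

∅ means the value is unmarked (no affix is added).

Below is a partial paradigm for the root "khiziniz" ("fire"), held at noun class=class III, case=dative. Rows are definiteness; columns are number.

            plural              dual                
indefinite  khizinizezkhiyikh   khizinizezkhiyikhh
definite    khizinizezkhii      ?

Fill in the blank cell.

khizinizezkhiie

Attach noun class class III -ez → khizinizez.
Attach case dative -khu → khizinizezkhu.
Attach definiteness definite -i → khizinizezkhui.
Attach number dual -a (after vowel 'i') → khizinizezkhuia.
Apply vowel harmony: khizinizezkhuia → khizinizezkhiie.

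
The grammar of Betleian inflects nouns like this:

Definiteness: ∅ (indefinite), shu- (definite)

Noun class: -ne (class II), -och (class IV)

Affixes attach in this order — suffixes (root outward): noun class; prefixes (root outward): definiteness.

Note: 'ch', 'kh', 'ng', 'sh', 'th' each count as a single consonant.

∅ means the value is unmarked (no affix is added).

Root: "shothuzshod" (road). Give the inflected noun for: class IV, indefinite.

shothuzshodoch

definiteness = indefinite: zero marking, form stays shothuzshod.
Attach noun class class IV -och → shothuzshodoch.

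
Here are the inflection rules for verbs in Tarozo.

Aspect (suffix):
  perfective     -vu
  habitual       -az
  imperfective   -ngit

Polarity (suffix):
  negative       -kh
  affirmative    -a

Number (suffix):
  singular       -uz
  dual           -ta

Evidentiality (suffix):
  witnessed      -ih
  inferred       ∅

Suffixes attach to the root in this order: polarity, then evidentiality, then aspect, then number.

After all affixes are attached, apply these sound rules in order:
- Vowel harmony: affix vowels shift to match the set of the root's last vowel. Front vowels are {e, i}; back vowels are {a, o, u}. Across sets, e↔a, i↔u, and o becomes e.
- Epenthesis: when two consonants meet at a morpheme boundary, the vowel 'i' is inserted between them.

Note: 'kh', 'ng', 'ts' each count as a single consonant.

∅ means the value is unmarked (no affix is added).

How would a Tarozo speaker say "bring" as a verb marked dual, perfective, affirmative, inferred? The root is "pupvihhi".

pupvihhievite

Attach polarity affirmative -a → pupvihhia.
evidentiality = inferred: zero marking, form stays pupvihhia.
Attach aspect perfective -vu → pupvihhiavu.
Attach number dual -ta → pupvihhiavuta.
Apply vowel harmony: pupvihhiavuta → pupvihhievite.
Epenthesis: no change.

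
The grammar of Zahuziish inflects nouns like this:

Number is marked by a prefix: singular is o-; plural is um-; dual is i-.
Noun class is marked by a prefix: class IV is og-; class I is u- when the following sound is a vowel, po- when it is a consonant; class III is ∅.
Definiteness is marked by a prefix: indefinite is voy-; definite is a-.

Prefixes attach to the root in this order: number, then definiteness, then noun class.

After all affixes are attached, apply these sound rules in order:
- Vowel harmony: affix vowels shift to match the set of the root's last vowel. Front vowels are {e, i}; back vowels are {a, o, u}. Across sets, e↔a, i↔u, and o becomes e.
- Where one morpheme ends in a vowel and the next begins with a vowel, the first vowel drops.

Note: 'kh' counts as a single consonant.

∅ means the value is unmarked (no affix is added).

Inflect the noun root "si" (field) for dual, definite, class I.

Attach number dual i- → isi.
Attach definiteness definite a- → aisi.
Attach noun class class I u- (before vowel 'a') → uaisi.
Apply vowel harmony: uaisi → ieisi.
Apply vowel deletion: ieisi → isi.

isi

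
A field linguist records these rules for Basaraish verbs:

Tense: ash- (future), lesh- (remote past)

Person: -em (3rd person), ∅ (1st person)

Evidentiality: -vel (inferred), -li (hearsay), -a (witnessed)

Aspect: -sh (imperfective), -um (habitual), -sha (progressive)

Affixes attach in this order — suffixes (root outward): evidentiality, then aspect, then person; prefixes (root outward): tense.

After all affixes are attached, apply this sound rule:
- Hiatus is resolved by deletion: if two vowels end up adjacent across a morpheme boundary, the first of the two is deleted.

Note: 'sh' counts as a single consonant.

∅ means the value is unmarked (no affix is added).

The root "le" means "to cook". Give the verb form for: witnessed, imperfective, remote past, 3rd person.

Attach evidentiality witnessed -a → lea.
Attach tense remote past lesh- → leshlea.
Attach aspect imperfective -sh → leshleash.
Attach person 3rd person -em → leshleashem.
Apply vowel deletion: leshleashem → leshlashem.

leshlashem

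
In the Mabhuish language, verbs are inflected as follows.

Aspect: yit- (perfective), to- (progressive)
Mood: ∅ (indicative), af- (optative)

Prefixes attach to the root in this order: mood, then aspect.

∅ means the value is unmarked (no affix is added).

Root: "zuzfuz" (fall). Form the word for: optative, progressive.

Attach mood optative af- → afzuzfuz.
Attach aspect progressive to- → toafzuzfuz.

toafzuzfuz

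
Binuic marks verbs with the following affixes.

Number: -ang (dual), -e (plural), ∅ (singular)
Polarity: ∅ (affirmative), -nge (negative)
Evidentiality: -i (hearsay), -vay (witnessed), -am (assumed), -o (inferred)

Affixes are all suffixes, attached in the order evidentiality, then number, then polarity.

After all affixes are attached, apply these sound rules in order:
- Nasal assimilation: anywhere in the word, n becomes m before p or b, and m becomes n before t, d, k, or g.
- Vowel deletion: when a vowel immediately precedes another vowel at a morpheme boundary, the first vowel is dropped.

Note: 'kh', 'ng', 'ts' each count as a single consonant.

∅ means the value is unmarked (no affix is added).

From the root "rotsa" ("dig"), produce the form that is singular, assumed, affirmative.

rotsam

Attach evidentiality assumed -am → rotsaam.
number = singular: zero marking, form stays rotsaam.
polarity = affirmative: zero marking, form stays rotsaam.
Nasal assimilation: no change.
Apply vowel deletion: rotsaam → rotsam.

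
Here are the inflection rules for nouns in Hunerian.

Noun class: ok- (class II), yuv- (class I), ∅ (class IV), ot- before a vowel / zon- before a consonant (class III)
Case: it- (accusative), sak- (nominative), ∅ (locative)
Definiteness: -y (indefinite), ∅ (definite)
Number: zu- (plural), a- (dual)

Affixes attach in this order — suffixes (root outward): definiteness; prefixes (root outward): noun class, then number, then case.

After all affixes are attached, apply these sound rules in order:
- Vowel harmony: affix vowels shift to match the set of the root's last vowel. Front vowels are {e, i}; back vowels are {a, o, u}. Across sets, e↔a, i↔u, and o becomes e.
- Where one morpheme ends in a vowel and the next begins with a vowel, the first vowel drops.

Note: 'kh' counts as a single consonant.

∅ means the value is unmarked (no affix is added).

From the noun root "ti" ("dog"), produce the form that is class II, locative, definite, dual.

Attach noun class class II ok- → okti.
definiteness = definite: zero marking, form stays okti.
Attach number dual a- → aokti.
case = locative: zero marking, form stays aokti.
Apply vowel harmony: aokti → eekti.
Apply vowel deletion: eekti → ekti.

ekti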